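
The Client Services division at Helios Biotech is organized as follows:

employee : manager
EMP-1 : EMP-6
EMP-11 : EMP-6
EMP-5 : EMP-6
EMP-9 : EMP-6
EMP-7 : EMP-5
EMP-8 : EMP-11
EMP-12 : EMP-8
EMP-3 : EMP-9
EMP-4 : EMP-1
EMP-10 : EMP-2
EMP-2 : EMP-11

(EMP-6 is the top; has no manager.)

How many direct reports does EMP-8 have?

EMP-8 directly manages EMP-12. That is 1 direct report.

1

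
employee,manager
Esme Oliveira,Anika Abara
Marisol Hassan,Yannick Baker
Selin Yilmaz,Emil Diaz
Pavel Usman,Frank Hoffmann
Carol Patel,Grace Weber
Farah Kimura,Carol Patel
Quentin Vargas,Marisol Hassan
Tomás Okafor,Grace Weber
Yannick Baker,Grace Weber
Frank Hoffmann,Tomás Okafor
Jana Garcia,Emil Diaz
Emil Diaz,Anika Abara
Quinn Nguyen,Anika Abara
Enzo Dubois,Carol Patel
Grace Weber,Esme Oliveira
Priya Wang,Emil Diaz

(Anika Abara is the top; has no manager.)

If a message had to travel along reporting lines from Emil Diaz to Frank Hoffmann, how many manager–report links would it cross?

5

Emil Diaz is 1 level below Anika Abara, and Frank Hoffmann is 4 levels below Anika Abara (their lowest common manager). The shortest path runs up from Emil Diaz to Anika Abara and back down to Frank Hoffmann: 1 + 4 = 5 links.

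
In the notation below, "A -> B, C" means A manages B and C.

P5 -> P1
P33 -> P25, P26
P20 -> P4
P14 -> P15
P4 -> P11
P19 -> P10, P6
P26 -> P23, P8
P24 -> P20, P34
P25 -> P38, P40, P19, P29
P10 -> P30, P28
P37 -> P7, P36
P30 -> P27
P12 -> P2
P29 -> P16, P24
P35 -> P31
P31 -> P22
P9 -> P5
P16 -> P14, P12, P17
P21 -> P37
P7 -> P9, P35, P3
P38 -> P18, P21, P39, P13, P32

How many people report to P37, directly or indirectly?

9

P37 directly manages P7, P36. Under P7: P3, P35, P31, P22, P9, P5, P1 (7). P36 has no reports. So P37's organization is 2 direct reports plus everyone under them: 8 + 1 = 9.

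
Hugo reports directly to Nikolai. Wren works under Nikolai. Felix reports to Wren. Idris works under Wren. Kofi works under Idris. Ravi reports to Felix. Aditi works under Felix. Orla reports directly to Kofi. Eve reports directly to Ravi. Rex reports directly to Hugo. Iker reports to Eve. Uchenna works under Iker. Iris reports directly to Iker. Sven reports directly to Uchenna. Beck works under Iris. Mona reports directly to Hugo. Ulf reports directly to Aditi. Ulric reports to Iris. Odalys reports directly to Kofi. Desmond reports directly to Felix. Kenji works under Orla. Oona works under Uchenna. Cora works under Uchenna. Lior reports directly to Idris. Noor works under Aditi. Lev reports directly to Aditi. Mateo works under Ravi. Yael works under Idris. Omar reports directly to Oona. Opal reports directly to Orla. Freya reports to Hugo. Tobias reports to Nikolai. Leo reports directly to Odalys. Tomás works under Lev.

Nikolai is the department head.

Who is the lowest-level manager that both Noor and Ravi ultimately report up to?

Felix

Noor's chain of managers is Aditi, Felix, Wren, Nikolai. Ravi's chain of managers is Felix, Wren, Nikolai. The first manager that appears in both chains is Felix.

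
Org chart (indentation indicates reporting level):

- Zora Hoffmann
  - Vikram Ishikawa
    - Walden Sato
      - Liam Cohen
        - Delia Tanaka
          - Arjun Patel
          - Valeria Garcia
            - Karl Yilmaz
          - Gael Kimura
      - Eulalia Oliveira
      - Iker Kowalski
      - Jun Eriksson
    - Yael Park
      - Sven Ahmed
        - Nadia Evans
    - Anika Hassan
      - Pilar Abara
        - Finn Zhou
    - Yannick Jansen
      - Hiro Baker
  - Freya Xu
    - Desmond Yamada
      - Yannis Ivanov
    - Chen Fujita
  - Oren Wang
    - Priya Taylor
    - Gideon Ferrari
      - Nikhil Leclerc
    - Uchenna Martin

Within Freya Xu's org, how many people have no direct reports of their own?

2

The people in Freya Xu's organization with no one reporting to them are Chen Fujita, Yannis Ivanov. That is 2.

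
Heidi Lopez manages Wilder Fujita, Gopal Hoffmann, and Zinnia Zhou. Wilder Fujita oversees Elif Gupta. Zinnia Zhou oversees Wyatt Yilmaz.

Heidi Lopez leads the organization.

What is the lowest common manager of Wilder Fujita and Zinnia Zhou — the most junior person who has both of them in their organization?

Heidi Lopez

Wilder Fujita's chain of managers is Heidi Lopez. Zinnia Zhou's chain of managers is Heidi Lopez. The first manager that appears in both chains is Heidi Lopez.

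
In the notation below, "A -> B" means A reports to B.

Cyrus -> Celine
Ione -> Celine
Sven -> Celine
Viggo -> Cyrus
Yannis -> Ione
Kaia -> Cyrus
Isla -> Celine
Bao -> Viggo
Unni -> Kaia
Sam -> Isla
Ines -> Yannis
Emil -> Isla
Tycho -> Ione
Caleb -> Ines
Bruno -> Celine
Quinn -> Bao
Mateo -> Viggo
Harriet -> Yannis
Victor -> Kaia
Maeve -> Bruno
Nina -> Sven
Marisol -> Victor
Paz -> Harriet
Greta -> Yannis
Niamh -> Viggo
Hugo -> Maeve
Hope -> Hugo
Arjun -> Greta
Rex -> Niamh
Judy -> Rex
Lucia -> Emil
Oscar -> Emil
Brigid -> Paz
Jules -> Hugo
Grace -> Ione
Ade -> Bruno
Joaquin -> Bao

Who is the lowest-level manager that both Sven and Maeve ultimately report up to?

Celine

Sven's chain of managers is Celine. Maeve's chain of managers is Bruno, Celine. The first manager that appears in both chains is Celine.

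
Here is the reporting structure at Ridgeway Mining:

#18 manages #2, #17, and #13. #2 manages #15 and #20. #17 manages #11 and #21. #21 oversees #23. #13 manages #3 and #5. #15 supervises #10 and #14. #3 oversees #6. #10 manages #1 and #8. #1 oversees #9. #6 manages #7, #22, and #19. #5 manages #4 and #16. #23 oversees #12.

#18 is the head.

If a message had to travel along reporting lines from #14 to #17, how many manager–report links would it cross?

#14 is 3 levels below #18, and #17 is 1 level below #18 (their lowest common manager). The shortest path runs up from #14 to #18 and back down to #17: 3 + 1 = 4 links.

4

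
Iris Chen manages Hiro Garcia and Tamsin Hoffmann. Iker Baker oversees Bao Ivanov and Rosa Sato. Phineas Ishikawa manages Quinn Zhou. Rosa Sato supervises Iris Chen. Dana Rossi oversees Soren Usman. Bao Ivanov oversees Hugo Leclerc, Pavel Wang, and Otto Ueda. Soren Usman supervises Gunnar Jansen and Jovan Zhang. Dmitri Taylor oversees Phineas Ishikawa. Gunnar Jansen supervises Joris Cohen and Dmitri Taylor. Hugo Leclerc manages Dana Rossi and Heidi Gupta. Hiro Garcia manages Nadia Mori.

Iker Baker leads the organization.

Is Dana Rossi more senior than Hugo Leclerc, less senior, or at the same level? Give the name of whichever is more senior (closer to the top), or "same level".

Hugo Leclerc

Dana Rossi is 3 levels below Iker Baker; Hugo Leclerc is 2. Hugo Leclerc is higher.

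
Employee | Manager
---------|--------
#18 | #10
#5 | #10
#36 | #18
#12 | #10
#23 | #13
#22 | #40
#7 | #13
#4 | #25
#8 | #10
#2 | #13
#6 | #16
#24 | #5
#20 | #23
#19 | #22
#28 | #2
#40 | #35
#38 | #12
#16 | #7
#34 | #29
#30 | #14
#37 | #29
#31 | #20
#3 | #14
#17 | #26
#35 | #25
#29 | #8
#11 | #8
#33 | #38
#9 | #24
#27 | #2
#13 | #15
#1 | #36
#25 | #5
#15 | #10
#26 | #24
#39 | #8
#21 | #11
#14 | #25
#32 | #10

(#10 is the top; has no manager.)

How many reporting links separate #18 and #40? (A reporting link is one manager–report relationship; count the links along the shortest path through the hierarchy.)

5

#18 is 1 level below #10, and #40 is 4 levels below #10 (their lowest common manager). The shortest path runs up from #18 to #10 and back down to #40: 1 + 4 = 5 links.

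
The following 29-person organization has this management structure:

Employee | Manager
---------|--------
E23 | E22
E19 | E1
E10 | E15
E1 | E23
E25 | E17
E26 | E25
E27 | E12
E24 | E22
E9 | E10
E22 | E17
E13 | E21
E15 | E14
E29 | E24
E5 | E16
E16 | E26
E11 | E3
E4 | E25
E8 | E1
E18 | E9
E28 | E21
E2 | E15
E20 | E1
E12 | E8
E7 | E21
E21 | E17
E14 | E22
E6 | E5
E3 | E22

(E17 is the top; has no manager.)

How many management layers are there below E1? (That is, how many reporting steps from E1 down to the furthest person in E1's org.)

3

The longest chain under E1 runs E1 → E8 → E12 → E27, which is 3 levels below E1.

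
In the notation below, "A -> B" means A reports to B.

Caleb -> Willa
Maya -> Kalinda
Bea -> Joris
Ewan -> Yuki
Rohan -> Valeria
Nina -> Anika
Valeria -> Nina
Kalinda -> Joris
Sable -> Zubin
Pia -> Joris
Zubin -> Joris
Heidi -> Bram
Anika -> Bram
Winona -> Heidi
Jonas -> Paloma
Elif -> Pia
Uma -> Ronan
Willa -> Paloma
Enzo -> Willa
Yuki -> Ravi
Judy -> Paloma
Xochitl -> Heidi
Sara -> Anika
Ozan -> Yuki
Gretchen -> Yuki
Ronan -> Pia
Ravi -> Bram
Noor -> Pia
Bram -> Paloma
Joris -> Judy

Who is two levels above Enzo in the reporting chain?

Paloma

Enzo reports to Willa, and Willa reports to Paloma. So Enzo's skip-level manager is Paloma.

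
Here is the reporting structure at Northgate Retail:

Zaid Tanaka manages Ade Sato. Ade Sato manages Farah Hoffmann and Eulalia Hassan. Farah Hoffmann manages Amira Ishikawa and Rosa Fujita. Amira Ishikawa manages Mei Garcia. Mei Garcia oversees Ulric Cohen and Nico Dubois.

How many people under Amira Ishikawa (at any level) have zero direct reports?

2

The people in Amira Ishikawa's organization with no one reporting to them are Nico Dubois, Ulric Cohen. That is 2.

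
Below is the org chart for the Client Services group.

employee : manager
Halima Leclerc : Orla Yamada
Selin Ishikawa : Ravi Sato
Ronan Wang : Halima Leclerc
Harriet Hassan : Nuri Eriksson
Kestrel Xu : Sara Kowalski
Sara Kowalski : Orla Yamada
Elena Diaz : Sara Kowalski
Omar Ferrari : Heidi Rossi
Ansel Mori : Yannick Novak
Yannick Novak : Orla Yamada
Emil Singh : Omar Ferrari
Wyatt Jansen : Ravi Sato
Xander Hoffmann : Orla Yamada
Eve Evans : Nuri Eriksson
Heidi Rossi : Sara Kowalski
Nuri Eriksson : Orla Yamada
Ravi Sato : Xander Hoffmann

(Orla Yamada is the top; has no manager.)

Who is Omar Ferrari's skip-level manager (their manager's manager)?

Sara Kowalski

Omar Ferrari reports to Heidi Rossi, and Heidi Rossi reports to Sara Kowalski. So Omar Ferrari's skip-level manager is Sara Kowalski.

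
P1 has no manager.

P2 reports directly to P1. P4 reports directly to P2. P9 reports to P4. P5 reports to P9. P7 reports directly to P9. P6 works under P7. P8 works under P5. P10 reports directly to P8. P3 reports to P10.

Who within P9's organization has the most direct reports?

Direct-report counts within P9's organization: P9 has 2; P7 has 1; P5 has 1; P8 has 1; P10 has 1. The largest is 2, held by P9.

P9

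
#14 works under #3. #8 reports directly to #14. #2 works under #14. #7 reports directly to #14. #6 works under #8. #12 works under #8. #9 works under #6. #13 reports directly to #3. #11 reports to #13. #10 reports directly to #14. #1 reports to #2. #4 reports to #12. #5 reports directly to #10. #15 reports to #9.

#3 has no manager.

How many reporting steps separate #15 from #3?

5

Chain from #15 up to #3: #15 → #9 → #6 → #8 → #14 → #3. That is 5 steps up, so #15 is 5 levels below #3.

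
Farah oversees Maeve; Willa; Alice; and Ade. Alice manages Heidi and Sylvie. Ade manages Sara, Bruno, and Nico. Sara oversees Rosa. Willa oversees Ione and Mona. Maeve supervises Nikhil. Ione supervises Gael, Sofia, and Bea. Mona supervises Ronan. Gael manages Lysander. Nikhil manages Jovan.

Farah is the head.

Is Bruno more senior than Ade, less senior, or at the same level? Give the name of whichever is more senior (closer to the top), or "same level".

Bruno is 2 levels below Farah; Ade is 1. Ade is higher.

Ade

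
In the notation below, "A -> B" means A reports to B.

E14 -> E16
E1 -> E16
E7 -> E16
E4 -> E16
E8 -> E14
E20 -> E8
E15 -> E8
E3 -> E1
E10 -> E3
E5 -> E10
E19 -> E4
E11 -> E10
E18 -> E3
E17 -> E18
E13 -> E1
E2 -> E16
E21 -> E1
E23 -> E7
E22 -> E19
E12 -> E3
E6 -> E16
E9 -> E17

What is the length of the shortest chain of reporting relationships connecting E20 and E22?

E20 is 3 levels below E16, and E22 is 3 levels below E16 (their lowest common manager). The shortest path runs up from E20 to E16 and back down to E22: 3 + 3 = 6 links.

6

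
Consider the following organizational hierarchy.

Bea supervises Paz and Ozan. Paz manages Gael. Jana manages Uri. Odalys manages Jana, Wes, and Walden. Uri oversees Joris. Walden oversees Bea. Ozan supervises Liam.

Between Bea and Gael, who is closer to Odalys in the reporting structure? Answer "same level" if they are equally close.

Bea

Bea is 2 levels below Odalys; Gael is 4. Bea is higher.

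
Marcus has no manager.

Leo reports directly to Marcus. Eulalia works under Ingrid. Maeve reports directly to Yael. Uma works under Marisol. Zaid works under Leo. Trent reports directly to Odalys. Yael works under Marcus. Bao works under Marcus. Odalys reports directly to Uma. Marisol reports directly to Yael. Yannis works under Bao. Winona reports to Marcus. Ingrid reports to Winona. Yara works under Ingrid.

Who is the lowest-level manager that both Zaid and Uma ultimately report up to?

Zaid's chain of managers is Leo, Marcus. Uma's chain of managers is Marisol, Yael, Marcus. The first manager that appears in both chains is Marcus.

Marcus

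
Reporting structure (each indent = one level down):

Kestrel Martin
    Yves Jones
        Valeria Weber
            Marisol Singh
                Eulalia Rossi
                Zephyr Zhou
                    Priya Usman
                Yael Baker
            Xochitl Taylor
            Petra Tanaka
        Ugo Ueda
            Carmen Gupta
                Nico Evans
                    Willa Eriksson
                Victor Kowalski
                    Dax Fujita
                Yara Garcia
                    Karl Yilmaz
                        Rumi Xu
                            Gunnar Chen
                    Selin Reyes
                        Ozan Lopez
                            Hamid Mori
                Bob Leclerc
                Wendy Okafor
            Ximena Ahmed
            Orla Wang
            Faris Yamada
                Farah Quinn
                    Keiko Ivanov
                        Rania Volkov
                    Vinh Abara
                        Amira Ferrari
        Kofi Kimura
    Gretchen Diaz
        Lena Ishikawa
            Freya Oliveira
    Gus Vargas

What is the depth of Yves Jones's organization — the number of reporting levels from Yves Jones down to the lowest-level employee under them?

The longest chain under Yves Jones runs Yves Jones → Ugo Ueda → Carmen Gupta → Yara Garcia → Selin Reyes → Ozan Lopez → Hamid Mori, which is 6 levels below Yves Jones.

6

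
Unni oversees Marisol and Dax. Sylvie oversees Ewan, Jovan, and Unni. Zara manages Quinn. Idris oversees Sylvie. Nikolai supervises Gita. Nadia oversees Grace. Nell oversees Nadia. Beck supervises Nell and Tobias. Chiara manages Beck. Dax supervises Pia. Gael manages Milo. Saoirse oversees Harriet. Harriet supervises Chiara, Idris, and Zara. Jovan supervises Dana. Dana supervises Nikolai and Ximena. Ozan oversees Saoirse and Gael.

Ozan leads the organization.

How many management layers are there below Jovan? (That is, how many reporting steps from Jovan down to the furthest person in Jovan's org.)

The longest chain under Jovan runs Jovan → Dana → Nikolai → Gita, which is 3 levels below Jovan.

3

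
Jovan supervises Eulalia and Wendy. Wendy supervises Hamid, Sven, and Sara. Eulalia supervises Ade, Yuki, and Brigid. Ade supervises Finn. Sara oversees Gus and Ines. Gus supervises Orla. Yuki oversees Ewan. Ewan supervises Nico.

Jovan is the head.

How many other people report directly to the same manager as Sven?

Sven reports to Wendy. Wendy's other direct reports are Sara, Hamid — 2 peers.

2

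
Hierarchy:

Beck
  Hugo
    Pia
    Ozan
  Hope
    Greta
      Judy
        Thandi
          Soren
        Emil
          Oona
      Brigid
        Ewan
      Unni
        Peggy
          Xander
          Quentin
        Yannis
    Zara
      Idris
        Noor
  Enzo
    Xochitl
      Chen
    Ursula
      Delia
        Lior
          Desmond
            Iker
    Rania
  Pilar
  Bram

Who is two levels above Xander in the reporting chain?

Unni

Xander reports to Peggy, and Peggy reports to Unni. So Xander's skip-level manager is Unni.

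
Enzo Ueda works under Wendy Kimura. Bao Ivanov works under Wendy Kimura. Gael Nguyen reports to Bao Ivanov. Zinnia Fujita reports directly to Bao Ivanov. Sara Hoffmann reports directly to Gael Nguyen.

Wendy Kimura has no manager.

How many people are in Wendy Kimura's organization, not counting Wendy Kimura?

Wendy Kimura directly manages Bao Ivanov, Enzo Ueda. Under Bao Ivanov: Gael Nguyen, Sara Hoffmann, Zinnia Fujita (3). Enzo Ueda has no reports. So Wendy Kimura's organization is 2 direct reports plus everyone under them: 4 + 1 = 5.

5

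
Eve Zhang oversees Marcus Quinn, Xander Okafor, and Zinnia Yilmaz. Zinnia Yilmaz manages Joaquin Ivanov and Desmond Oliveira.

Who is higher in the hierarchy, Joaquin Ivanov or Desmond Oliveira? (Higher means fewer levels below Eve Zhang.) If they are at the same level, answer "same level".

same level

Both Joaquin Ivanov and Desmond Oliveira are 2 levels below Eve Zhang.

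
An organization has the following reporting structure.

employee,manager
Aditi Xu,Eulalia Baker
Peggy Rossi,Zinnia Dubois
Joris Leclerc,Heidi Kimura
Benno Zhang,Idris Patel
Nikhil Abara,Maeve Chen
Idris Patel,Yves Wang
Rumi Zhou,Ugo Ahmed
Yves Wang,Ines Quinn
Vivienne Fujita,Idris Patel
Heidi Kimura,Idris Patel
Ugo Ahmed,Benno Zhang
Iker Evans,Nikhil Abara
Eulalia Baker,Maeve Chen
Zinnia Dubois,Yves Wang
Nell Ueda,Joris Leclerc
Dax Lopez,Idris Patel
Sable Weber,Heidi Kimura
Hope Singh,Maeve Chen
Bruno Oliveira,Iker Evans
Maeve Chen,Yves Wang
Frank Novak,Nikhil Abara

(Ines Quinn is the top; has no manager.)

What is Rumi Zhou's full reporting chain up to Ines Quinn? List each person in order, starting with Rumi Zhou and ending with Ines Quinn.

Rumi Zhou -> Ugo Ahmed -> Benno Zhang -> Idris Patel -> Yves Wang -> Ines Quinn

Rumi Zhou reports to Ugo Ahmed. Ugo Ahmed reports to Benno Zhang. Benno Zhang reports to Idris Patel. Idris Patel reports to Yves Wang. Yves Wang reports to Ines Quinn. Ines Quinn is at the top.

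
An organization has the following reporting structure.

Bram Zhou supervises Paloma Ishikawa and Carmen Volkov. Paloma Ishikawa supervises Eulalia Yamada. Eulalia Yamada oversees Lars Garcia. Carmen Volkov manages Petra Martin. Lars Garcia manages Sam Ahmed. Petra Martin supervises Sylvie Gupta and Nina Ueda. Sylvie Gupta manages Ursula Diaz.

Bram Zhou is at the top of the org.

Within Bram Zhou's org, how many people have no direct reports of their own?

The people in Bram Zhou's organization with no one reporting to them are Nina Ueda, Ursula Diaz, Sam Ahmed. That is 3.

3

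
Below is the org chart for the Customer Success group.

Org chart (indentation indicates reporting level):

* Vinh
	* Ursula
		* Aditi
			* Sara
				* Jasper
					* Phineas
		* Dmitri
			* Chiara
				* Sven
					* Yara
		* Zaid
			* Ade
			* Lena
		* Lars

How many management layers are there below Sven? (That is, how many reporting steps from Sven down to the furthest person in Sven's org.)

The longest chain under Sven runs Sven → Yara, which is 1 level below Sven.

1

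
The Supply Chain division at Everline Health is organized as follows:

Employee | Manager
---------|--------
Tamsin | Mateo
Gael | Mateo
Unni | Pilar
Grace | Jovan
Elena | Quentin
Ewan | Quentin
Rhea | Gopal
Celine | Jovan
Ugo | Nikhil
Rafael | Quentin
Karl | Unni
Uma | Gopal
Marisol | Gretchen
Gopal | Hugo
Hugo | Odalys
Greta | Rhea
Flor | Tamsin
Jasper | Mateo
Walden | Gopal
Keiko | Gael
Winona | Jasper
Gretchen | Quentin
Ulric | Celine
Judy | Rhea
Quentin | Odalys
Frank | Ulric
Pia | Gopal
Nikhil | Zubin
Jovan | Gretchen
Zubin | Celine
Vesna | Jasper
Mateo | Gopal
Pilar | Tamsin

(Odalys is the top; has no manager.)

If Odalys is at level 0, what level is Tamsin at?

4

Chain from Tamsin up to Odalys: Tamsin → Mateo → Gopal → Hugo → Odalys. That is 4 steps up, so Tamsin is 4 levels below Odalys.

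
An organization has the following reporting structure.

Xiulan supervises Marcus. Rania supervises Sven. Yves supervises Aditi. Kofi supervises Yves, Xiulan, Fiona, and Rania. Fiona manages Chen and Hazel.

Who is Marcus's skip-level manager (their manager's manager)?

Kofi

Marcus reports to Xiulan, and Xiulan reports to Kofi. So Marcus's skip-level manager is Kofi.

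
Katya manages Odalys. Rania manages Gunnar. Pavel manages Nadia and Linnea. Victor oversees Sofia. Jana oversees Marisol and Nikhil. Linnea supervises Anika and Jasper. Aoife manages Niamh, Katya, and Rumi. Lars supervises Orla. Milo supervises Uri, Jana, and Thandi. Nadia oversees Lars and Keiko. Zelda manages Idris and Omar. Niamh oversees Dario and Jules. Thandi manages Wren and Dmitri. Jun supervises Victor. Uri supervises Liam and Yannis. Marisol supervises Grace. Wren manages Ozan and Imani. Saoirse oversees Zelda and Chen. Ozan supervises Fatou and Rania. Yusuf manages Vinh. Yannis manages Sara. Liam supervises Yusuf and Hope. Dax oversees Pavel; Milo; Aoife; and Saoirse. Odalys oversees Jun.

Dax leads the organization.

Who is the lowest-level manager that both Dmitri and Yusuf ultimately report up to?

Milo

Dmitri's chain of managers is Thandi, Milo, Dax. Yusuf's chain of managers is Liam, Uri, Milo, Dax. The first manager that appears in both chains is Milo.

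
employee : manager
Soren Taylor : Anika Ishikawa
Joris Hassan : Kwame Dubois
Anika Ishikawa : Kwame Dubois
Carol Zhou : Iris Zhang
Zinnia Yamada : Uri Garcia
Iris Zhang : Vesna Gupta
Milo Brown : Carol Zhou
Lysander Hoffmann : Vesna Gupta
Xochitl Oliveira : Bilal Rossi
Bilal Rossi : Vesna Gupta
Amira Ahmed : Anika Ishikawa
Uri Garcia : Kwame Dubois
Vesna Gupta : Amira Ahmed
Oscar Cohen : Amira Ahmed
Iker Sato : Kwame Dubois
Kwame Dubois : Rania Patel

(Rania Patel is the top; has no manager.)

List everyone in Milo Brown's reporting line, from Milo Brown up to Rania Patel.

Milo Brown -> Carol Zhou -> Iris Zhang -> Vesna Gupta -> Amira Ahmed -> Anika Ishikawa -> Kwame Dubois -> Rania Patel

Milo Brown reports to Carol Zhou. Carol Zhou reports to Iris Zhang. Iris Zhang reports to Vesna Gupta. Vesna Gupta reports to Amira Ahmed. Amira Ahmed reports to Anika Ishikawa. Anika Ishikawa reports to Kwame Dubois. Kwame Dubois reports to Rania Patel. Rania Patel is at the top.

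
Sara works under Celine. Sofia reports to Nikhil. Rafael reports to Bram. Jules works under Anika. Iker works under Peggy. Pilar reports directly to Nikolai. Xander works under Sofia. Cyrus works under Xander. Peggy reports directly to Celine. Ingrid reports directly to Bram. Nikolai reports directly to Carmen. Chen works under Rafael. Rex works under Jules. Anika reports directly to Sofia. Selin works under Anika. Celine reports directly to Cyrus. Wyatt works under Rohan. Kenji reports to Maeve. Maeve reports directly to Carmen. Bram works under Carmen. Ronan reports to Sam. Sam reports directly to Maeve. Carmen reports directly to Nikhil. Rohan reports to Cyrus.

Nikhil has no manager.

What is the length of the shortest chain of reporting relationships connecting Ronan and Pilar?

5

Ronan is 3 levels below Carmen, and Pilar is 2 levels below Carmen (their lowest common manager). The shortest path runs up from Ronan to Carmen and back down to Pilar: 3 + 2 = 5 links.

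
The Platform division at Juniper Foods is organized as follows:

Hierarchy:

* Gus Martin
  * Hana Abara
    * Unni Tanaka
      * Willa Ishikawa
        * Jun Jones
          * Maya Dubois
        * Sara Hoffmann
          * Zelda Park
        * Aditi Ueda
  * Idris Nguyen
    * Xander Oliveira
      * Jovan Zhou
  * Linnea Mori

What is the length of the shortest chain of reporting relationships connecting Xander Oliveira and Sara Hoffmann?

Xander Oliveira is 2 levels below Gus Martin, and Sara Hoffmann is 4 levels below Gus Martin (their lowest common manager). The shortest path runs up from Xander Oliveira to Gus Martin and back down to Sara Hoffmann: 2 + 4 = 6 links.

6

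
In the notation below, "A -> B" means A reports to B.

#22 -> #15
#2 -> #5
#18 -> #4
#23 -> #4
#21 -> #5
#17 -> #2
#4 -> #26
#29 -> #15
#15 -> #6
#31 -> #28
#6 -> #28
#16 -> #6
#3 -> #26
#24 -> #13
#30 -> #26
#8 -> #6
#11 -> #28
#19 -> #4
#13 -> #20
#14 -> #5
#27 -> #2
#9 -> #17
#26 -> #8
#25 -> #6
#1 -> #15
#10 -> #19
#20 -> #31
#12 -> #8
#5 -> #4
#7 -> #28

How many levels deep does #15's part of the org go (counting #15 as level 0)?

1

The longest chain under #15 runs #15 → #22, which is 1 level below #15.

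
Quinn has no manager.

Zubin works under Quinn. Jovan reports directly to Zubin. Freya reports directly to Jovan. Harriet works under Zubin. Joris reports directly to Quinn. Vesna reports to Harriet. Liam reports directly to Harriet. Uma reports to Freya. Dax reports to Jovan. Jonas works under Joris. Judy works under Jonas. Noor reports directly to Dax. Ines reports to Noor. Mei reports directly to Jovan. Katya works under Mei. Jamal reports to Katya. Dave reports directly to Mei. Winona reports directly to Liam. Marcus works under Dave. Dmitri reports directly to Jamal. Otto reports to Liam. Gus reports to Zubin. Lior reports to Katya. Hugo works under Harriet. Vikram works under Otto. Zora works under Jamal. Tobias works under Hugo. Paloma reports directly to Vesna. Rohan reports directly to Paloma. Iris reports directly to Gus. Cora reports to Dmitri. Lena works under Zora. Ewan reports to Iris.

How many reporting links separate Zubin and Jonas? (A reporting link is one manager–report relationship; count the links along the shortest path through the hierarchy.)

Zubin is 1 level below Quinn, and Jonas is 2 levels below Quinn (their lowest common manager). The shortest path runs up from Zubin to Quinn and back down to Jonas: 1 + 2 = 3 links.

3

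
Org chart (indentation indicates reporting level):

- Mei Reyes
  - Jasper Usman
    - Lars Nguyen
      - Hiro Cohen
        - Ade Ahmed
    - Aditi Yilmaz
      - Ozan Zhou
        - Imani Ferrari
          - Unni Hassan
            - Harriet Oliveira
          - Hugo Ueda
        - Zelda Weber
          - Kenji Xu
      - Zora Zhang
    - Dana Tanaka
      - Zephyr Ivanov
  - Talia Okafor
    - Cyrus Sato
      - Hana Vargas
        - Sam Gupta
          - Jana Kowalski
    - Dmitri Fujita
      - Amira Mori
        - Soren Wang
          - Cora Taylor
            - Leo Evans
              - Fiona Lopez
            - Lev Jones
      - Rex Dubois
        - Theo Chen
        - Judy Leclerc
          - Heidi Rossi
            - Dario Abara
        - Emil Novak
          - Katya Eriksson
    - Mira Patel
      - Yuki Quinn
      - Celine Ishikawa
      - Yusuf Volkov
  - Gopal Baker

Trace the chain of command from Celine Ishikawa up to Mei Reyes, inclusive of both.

Celine Ishikawa -> Mira Patel -> Talia Okafor -> Mei Reyes

Celine Ishikawa reports to Mira Patel. Mira Patel reports to Talia Okafor. Talia Okafor reports to Mei Reyes. Mei Reyes is at the top.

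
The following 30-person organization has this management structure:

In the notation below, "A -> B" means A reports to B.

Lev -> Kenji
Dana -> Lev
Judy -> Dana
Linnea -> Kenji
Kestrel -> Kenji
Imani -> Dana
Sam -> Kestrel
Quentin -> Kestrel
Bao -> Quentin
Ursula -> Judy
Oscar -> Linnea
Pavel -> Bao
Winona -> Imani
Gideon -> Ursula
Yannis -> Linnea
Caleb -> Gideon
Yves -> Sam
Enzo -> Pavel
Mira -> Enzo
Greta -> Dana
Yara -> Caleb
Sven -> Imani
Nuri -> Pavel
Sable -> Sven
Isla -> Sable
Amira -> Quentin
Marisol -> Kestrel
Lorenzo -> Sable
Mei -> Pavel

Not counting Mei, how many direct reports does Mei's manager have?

2

Mei reports to Pavel. Pavel's other direct reports are Enzo, Nuri — 2 peers.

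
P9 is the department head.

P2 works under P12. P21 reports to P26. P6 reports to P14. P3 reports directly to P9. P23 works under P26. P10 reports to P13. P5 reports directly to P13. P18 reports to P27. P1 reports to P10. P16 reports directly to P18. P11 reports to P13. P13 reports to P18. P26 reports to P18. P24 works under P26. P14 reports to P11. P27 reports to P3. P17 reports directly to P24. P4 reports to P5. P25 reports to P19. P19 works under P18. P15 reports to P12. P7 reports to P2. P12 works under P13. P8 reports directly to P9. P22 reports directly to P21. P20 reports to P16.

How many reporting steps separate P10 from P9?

Chain from P10 up to P9: P10 → P13 → P18 → P27 → P3 → P9. That is 5 steps up, so P10 is 5 levels below P9.

5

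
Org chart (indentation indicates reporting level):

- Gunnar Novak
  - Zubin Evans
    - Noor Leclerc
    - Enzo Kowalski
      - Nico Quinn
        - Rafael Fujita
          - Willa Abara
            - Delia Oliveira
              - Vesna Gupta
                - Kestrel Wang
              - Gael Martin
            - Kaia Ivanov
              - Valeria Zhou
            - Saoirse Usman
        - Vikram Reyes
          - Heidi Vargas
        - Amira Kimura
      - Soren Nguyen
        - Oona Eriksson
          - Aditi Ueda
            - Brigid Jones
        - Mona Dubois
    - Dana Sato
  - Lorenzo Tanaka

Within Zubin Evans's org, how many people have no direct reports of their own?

The people in Zubin Evans's organization with no one reporting to them are Dana Sato, Mona Dubois, Brigid Jones, Amira Kimura, Heidi Vargas, Saoirse Usman, Valeria Zhou, Gael Martin, Kestrel Wang, Noor Leclerc. That is 10.

10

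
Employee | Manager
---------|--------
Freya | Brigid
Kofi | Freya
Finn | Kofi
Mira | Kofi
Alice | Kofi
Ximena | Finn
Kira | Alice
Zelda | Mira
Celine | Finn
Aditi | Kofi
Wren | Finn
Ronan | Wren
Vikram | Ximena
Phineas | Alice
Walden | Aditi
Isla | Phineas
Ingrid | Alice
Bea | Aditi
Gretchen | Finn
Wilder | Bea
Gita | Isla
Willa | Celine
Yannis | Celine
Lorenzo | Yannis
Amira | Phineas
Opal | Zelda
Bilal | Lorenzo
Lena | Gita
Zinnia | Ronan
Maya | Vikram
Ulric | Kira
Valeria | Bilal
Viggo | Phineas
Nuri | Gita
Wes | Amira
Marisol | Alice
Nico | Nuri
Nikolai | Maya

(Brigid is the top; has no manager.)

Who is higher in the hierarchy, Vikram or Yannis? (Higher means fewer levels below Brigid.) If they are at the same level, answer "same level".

same level

Both Vikram and Yannis are 5 levels below Brigid.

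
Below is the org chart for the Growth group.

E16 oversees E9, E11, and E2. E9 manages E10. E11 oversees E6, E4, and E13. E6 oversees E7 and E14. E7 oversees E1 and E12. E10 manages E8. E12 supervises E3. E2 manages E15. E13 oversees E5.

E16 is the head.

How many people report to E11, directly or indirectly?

9

E11 directly manages E6, E4, E13. Under E6: E14, E7, E12, E3, E1 (5). E4 has no reports. Under E13: E5 (1). So E11's organization is 3 direct reports plus everyone under them: 6 + 1 + 2 = 9.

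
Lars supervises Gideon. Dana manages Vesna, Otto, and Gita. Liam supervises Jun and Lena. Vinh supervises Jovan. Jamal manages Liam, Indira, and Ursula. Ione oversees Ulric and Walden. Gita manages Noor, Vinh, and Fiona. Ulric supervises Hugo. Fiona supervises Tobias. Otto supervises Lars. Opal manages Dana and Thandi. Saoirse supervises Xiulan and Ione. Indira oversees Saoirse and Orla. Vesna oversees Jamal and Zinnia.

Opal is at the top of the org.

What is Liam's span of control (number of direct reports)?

2

Liam directly manages Lena, Jun. That is 2 direct reports.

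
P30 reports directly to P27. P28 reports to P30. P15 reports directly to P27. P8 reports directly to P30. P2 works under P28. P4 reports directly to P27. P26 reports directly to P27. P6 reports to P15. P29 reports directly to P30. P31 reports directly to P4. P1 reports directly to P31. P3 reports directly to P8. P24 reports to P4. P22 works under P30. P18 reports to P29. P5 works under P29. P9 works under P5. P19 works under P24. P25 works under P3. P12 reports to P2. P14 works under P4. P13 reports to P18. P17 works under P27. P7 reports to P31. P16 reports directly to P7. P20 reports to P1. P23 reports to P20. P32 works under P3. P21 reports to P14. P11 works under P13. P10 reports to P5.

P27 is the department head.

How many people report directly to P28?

P28 directly manages P2. That is 1 direct report.

1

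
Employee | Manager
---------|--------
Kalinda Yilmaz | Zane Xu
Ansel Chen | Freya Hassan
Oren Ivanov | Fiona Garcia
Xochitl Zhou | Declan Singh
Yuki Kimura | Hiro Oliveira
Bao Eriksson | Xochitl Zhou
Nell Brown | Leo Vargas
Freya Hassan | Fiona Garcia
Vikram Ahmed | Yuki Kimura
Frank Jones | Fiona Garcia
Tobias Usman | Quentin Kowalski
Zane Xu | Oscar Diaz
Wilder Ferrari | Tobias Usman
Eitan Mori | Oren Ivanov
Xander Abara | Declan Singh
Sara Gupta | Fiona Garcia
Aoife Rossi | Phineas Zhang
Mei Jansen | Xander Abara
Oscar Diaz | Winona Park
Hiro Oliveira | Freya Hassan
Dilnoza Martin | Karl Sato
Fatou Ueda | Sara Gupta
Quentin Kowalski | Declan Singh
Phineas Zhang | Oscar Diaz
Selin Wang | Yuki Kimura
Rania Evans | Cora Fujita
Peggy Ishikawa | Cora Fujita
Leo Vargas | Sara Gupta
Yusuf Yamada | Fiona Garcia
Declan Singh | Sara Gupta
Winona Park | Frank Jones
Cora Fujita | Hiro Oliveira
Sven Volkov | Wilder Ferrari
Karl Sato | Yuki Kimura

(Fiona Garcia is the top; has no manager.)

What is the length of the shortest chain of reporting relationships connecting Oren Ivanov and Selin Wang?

Oren Ivanov is 1 level below Fiona Garcia, and Selin Wang is 4 levels below Fiona Garcia (their lowest common manager). The shortest path runs up from Oren Ivanov to Fiona Garcia and back down to Selin Wang: 1 + 4 = 5 links.

5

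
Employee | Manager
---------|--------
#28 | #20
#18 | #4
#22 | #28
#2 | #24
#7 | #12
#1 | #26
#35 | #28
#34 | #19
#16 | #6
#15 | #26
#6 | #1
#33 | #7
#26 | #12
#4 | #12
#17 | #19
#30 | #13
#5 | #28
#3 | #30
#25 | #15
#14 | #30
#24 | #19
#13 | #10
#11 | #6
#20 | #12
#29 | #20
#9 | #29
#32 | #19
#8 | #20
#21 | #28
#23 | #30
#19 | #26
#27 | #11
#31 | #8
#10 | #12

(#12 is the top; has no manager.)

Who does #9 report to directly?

#9 reports directly to #29.

#29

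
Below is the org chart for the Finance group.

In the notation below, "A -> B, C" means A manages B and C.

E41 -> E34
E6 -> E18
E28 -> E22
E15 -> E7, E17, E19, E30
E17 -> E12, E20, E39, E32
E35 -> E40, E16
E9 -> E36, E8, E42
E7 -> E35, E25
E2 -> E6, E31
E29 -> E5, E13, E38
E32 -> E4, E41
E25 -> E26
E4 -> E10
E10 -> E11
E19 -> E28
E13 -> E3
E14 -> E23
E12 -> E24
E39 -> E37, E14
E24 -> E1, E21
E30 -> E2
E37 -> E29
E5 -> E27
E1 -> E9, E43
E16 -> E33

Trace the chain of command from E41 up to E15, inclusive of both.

E41 -> E32 -> E17 -> E15

E41 reports to E32. E32 reports to E17. E17 reports to E15. E15 is at the top.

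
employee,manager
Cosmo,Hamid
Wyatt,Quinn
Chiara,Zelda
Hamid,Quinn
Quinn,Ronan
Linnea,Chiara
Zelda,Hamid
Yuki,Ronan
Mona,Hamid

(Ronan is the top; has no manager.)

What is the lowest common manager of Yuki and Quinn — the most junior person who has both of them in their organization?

Yuki's chain of managers is Ronan. Quinn's chain of managers is Ronan. The first manager that appears in both chains is Ronan.

Ronan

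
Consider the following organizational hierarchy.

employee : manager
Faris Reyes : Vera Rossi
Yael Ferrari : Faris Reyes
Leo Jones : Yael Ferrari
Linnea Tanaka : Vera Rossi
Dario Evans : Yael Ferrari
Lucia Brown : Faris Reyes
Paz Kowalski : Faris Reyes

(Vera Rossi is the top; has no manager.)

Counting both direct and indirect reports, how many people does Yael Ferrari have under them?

2

Yael Ferrari directly manages Leo Jones, Dario Evans. Leo Jones has no reports. Dario Evans has no reports. So Yael Ferrari's organization is 2 direct reports plus everyone under them: 1 + 1 = 2.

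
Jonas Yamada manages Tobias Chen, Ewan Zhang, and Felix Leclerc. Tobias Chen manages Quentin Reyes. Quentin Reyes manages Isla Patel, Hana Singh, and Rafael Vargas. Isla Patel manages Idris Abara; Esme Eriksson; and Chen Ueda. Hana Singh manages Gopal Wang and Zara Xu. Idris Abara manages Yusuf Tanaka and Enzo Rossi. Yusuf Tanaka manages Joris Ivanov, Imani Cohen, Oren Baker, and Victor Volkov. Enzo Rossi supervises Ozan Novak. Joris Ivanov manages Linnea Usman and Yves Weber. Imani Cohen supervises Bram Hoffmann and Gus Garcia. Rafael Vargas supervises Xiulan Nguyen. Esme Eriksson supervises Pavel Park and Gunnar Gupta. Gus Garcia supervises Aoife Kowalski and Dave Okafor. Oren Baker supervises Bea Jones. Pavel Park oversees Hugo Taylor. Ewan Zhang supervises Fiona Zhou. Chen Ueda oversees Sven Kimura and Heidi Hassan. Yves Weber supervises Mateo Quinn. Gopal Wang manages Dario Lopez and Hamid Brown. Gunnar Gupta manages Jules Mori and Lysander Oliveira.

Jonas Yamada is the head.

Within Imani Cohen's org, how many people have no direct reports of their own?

3

The people in Imani Cohen's organization with no one reporting to them are Bram Hoffmann, Dave Okafor, Aoife Kowalski. That is 3.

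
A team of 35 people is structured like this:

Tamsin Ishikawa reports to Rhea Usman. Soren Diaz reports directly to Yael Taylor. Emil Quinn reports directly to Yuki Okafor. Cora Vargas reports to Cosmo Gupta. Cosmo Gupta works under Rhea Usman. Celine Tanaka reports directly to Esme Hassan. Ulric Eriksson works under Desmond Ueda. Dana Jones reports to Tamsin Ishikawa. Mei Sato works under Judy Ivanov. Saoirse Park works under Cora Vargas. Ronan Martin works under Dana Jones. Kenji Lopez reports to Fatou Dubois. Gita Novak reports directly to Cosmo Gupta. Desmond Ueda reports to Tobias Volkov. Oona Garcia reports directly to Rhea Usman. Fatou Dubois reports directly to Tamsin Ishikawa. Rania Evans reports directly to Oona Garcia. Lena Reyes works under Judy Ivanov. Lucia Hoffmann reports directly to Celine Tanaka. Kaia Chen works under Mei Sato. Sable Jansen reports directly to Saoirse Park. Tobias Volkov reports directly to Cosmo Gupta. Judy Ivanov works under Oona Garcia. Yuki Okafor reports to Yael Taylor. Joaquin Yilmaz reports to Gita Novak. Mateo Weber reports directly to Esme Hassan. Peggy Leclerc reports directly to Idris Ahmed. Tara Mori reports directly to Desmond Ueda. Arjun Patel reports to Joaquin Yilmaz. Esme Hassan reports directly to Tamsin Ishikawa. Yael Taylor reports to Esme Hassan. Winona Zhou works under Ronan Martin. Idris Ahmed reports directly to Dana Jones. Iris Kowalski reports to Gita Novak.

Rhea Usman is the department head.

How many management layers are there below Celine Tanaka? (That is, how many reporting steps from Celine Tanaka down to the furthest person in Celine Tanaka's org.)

The longest chain under Celine Tanaka runs Celine Tanaka → Lucia Hoffmann, which is 1 level below Celine Tanaka.

1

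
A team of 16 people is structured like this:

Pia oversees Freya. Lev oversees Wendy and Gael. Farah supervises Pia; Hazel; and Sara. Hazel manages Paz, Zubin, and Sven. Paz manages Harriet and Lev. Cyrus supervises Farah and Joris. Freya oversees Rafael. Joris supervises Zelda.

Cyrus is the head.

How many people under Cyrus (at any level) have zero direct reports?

The people in Cyrus's organization with no one reporting to them are Zelda, Sara, Sven, Zubin, Wendy, Gael, Harriet, Rafael. That is 8.

8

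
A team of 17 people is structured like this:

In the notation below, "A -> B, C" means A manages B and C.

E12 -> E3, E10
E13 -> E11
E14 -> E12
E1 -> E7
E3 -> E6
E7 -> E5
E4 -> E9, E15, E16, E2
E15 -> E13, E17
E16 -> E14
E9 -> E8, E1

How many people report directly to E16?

1

E16 directly manages E14. That is 1 direct report.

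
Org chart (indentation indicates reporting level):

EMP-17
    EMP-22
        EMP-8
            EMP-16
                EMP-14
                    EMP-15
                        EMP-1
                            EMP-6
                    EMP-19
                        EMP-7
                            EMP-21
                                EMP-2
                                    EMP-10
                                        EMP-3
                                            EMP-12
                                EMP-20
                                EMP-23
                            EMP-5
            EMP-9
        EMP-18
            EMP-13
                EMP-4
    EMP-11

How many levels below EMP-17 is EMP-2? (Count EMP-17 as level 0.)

8

Chain from EMP-2 up to EMP-17: EMP-2 → EMP-21 → EMP-7 → EMP-19 → EMP-14 → EMP-16 → EMP-8 → EMP-22 → EMP-17. That is 8 steps up, so EMP-2 is 8 levels below EMP-17.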